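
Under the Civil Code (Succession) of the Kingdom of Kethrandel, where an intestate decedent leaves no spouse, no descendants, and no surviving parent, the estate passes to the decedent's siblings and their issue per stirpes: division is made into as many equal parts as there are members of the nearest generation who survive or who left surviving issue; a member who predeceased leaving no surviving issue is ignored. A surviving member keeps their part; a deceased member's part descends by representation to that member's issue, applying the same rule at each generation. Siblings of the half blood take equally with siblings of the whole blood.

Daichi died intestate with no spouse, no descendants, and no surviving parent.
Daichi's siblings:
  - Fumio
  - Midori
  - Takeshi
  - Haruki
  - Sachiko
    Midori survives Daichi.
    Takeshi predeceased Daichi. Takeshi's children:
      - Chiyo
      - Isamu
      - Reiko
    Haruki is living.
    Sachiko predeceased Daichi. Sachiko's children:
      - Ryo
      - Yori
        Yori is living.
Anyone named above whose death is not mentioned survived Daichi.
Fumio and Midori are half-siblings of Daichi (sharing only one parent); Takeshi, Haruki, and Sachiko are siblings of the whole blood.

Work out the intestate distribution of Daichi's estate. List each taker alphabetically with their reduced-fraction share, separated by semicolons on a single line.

Chiyo 1/15; Fumio 1/5; Haruki 1/5; Isamu 1/15; Midori 1/5; Reiko 1/15; Ryo 1/10; Yori 1/10

No spouse, descendants, or parent survives, so the estate passes to Daichi's siblings per stirpes.
Half-blood and whole-blood siblings take equally under the stated rule.
The estate is divided into 5 equal shares of 1/5 among Fumio, Midori, Takeshi, Haruki, Sachiko.
Fumio is living and takes 1/5.
Midori is living and takes 1/5.
Takeshi predeceased; the 1/5 allotted to Takeshi's branch passes to Takeshi's issue by representation.
The 1/5 is divided into 3 equal shares of 1/15 among Chiyo, Isamu, Reiko.
Chiyo is living and takes 1/15.
Isamu is living and takes 1/15.
Reiko is living and takes 1/15.
Haruki is living and takes 1/5.
Sachiko predeceased; the 1/5 allotted to Sachiko's branch passes to Sachiko's issue by representation.
The 1/5 is divided into 2 equal shares of 1/10 among Ryo, Yori.
Ryo is living and takes 1/10.
Yori is living and takes 1/10.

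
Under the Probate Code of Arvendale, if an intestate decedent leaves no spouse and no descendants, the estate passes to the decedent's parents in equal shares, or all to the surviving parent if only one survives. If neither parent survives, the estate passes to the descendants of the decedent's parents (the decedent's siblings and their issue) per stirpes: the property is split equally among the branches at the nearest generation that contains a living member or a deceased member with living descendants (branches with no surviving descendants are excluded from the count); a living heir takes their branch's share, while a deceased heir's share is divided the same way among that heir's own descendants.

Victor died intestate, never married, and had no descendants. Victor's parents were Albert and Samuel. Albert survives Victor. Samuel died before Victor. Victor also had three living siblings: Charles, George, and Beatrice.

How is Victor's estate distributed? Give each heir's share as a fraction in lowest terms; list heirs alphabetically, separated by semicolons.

Only one parent, Albert, survives, so Albert takes the entire estate. The siblings take nothing because a surviving parent has priority.

Albert 1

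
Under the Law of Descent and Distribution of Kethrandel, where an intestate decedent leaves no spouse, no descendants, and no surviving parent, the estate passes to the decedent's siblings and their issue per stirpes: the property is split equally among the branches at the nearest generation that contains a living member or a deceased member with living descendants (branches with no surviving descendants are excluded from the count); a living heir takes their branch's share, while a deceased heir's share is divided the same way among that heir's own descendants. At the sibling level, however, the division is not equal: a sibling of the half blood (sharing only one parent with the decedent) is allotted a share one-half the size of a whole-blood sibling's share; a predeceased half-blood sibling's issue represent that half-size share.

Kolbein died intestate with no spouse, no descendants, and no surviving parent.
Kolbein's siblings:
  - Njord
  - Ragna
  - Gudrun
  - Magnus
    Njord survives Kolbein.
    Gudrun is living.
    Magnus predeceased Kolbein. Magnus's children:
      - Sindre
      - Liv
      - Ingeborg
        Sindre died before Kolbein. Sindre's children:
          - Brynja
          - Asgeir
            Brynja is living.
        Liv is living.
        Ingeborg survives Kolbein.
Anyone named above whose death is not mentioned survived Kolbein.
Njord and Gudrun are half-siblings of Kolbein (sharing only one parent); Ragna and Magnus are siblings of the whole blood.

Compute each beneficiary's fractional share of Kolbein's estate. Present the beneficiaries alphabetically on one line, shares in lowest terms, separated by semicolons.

No spouse, descendants, or parent survives, so the estate passes to Kolbein's siblings per stirpes.
Half-blood siblings count for one-half the weight of whole-blood siblings at the initial division.
Dividing 1 in proportion to weights (total weight 3): Njord (weight 1/2) → 1/6; Ragna (weight 1) → 1/3; Gudrun (weight 1/2) → 1/6; Magnus (weight 1) → 1/3.
Njord is living and takes 1/6.
Ragna is living and takes 1/3.
Gudrun is living and takes 1/6.
Magnus predeceased; the 1/3 allotted to Magnus's branch passes to Magnus's issue by representation.
The 1/3 is divided into 3 equal shares of 1/9 among Sindre, Liv, Ingeborg.
Sindre predeceased; the 1/9 allotted to Sindre's branch passes to Sindre's issue by representation.
The 1/9 is divided into 2 equal shares of 1/18 among Brynja, Asgeir.
Brynja is living and takes 1/18.
Asgeir is living and takes 1/18.
Liv is living and takes 1/9.
Ingeborg is living and takes 1/9.

Asgeir 1/18; Brynja 1/18; Gudrun 1/6; Ingeborg 1/9; Liv 1/9; Njord 1/6; Ragna 1/3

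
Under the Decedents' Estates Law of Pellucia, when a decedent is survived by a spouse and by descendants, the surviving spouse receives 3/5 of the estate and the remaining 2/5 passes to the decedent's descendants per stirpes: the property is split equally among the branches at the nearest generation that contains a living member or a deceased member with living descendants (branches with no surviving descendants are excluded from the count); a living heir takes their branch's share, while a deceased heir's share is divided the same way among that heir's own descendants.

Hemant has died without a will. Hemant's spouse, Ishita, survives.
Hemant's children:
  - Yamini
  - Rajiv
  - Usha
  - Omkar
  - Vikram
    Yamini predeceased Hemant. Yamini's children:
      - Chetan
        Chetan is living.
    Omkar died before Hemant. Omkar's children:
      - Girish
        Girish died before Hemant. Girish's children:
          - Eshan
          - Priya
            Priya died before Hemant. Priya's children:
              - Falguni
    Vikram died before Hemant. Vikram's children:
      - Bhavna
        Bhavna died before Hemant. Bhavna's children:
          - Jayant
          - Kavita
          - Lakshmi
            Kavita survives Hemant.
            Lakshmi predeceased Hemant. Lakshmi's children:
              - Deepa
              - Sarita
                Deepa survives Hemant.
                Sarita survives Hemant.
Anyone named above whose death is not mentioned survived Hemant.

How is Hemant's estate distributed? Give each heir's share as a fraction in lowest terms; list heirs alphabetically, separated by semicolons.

Ishita, as surviving spouse, takes 3/5.
The remaining 2/5 passes to Hemant's descendants per stirpes.
The 2/5 is divided into 5 equal shares of 2/25 among Yamini, Rajiv, Usha, Omkar, Vikram.
Yamini predeceased; the 2/25 allotted to Yamini's branch passes to Yamini's issue by representation.
Chetan is the sole taker at this level and receives the full 2/25.
Rajiv is living and takes 2/25.
Usha is living and takes 2/25.
Omkar predeceased; the 2/25 allotted to Omkar's branch passes to Omkar's issue by representation.
Girish's line is the sole branch at this level, so the full 2/25 passes to Girish's issue by representation.
The 2/25 is divided into 2 equal shares of 1/25 among Eshan, Priya.
Eshan is living and takes 1/25.
Priya predeceased; the 1/25 allotted to Priya's branch passes to Priya's issue by representation.
Falguni is the sole taker at this level and receives the full 1/25.
Vikram predeceased; the 2/25 allotted to Vikram's branch passes to Vikram's issue by representation.
Bhavna's line is the sole branch at this level, so the full 2/25 passes to Bhavna's issue by representation.
The 2/25 is divided into 3 equal shares of 2/75 among Jayant, Kavita, Lakshmi.
Jayant is living and takes 2/75.
Kavita is living and takes 2/75.
Lakshmi predeceased; the 2/75 allotted to Lakshmi's branch passes to Lakshmi's issue by representation.
The 2/75 is divided into 2 equal shares of 1/75 among Deepa, Sarita.
Deepa is living and takes 1/75.
Sarita is living and takes 1/75.

Chetan 2/25; Deepa 1/75; Eshan 1/25; Falguni 1/25; Ishita 3/5; Jayant 2/75; Kavita 2/75; Rajiv 2/25; Sarita 1/75; Usha 2/25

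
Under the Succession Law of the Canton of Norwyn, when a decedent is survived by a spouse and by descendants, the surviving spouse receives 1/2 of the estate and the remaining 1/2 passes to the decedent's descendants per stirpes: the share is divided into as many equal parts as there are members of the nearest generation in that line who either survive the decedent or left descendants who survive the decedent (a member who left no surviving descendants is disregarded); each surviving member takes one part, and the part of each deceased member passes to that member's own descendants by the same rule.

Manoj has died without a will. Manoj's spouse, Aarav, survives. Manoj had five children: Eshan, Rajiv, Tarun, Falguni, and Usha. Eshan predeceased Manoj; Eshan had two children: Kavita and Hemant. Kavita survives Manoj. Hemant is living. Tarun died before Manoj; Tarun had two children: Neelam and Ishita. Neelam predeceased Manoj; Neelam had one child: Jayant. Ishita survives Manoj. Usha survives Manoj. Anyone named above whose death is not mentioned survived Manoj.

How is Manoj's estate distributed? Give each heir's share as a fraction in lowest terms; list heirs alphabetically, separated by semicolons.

Aarav, as surviving spouse, takes 1/2.
The remaining 1/2 passes to Manoj's descendants per stirpes.
The 1/2 is divided into 5 equal shares of 1/10 among Eshan, Rajiv, Tarun, Falguni, Usha.
Eshan predeceased; the 1/10 allotted to Eshan's branch passes to Eshan's issue by representation.
The 1/10 is divided into 2 equal shares of 1/20 among Kavita, Hemant.
Kavita is living and takes 1/20.
Hemant is living and takes 1/20.
Rajiv is living and takes 1/10.
Tarun predeceased; the 1/10 allotted to Tarun's branch passes to Tarun's issue by representation.
The 1/10 is divided into 2 equal shares of 1/20 among Neelam, Ishita.
Neelam predeceased; the 1/20 allotted to Neelam's branch passes to Neelam's issue by representation.
Jayant is the sole taker at this level and receives the full 1/20.
Ishita is living and takes 1/20.
Falguni is living and takes 1/10.
Usha is living and takes 1/10.

Aarav 1/2; Falguni 1/10; Hemant 1/20; Ishita 1/20; Jayant 1/20; Kavita 1/20; Rajiv 1/10; Usha 1/10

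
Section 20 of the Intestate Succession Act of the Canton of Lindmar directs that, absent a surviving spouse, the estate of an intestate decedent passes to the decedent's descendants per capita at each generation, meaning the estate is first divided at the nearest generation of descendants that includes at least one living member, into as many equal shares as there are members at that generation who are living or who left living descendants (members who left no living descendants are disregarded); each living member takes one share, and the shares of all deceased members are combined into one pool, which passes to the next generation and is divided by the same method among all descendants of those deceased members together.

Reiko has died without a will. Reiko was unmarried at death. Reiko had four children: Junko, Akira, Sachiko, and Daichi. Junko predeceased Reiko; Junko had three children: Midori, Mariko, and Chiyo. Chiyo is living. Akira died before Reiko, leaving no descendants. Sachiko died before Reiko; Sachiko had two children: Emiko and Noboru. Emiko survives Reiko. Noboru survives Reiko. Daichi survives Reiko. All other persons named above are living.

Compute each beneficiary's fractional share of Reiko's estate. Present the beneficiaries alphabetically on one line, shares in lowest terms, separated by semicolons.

Chiyo 2/15; Daichi 1/3; Emiko 2/15; Mariko 2/15; Midori 2/15; Noboru 2/15

There is no surviving spouse, so the entire estate passes to Reiko's descendants per capita at each generation.
At generation 1 (Junko, Sachiko, Daichi) there are 3 shares of (1)/3 = 1/3 each.
Living: Daichi — each takes 1/3.
Deceased: Junko and Sachiko. Their combined 2/3 is pooled and carried to generation 2.
At generation 2 (Midori, Mariko, Chiyo, Emiko, Noboru) there are 5 shares of (2/3)/5 = 2/15 each.
Living: Midori, Mariko, Chiyo, Emiko, and Noboru — each takes 2/15.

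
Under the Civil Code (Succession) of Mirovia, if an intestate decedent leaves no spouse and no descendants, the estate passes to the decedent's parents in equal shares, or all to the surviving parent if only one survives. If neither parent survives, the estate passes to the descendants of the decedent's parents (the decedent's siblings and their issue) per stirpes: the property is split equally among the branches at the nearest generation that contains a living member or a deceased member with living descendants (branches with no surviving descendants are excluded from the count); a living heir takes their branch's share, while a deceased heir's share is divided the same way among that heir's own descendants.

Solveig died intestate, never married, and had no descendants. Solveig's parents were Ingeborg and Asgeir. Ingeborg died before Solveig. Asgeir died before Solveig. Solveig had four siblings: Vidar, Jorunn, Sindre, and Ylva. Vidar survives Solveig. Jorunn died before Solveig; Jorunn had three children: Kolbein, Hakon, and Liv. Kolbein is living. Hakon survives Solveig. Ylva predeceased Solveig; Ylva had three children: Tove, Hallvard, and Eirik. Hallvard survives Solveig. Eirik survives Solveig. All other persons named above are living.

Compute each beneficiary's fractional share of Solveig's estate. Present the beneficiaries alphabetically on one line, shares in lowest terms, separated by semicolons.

Neither parent survives and there are no descendants, so the estate passes to Solveig's siblings and their issue per stirpes.
The estate is divided into 4 equal shares of 1/4 among Vidar, Jorunn, Sindre, Ylva.
Vidar is living and takes 1/4.
Jorunn predeceased; the 1/4 allotted to Jorunn's branch passes to Jorunn's issue by representation.
The 1/4 is divided into 3 equal shares of 1/12 among Kolbein, Hakon, Liv.
Kolbein is living and takes 1/12.
Hakon is living and takes 1/12.
Liv is living and takes 1/12.
Sindre is living and takes 1/4.
Ylva predeceased; the 1/4 allotted to Ylva's branch passes to Ylva's issue by representation.
The 1/4 is divided into 3 equal shares of 1/12 among Tove, Hallvard, Eirik.
Tove is living and takes 1/12.
Hallvard is living and takes 1/12.
Eirik is living and takes 1/12.

Eirik 1/12; Hakon 1/12; Hallvard 1/12; Kolbein 1/12; Liv 1/12; Sindre 1/4; Tove 1/12; Vidar 1/4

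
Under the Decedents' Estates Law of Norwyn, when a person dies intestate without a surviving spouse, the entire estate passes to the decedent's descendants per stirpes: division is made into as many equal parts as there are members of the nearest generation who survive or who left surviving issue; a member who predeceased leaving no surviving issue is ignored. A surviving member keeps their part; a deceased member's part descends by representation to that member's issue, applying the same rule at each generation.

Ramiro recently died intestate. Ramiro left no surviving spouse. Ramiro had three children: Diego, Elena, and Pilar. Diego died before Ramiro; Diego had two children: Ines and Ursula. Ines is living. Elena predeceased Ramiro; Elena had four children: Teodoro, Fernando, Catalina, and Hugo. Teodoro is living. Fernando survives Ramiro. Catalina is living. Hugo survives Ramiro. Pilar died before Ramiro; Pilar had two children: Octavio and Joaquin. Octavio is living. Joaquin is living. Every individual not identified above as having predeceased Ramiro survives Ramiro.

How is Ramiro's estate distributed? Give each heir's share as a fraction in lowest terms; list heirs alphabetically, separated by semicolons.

Catalina 1/12; Fernando 1/12; Hugo 1/12; Ines 1/6; Joaquin 1/6; Octavio 1/6; Teodoro 1/12; Ursula 1/6

There is no surviving spouse, so the entire estate passes to Ramiro's descendants per stirpes.
The estate is divided into 3 equal shares of 1/3 among Diego, Elena, Pilar.
Diego predeceased; the 1/3 allotted to Diego's branch passes to Diego's issue by representation.
The 1/3 is divided into 2 equal shares of 1/6 among Ines, Ursula.
Ines is living and takes 1/6.
Ursula is living and takes 1/6.
Elena predeceased; the 1/3 allotted to Elena's branch passes to Elena's issue by representation.
The 1/3 is divided into 4 equal shares of 1/12 among Teodoro, Fernando, Catalina, Hugo.
Teodoro is living and takes 1/12.
Fernando is living and takes 1/12.
Catalina is living and takes 1/12.
Hugo is living and takes 1/12.
Pilar predeceased; the 1/3 allotted to Pilar's branch passes to Pilar's issue by representation.
The 1/3 is divided into 2 equal shares of 1/6 among Octavio, Joaquin.
Octavio is living and takes 1/6.
Joaquin is living and takes 1/6.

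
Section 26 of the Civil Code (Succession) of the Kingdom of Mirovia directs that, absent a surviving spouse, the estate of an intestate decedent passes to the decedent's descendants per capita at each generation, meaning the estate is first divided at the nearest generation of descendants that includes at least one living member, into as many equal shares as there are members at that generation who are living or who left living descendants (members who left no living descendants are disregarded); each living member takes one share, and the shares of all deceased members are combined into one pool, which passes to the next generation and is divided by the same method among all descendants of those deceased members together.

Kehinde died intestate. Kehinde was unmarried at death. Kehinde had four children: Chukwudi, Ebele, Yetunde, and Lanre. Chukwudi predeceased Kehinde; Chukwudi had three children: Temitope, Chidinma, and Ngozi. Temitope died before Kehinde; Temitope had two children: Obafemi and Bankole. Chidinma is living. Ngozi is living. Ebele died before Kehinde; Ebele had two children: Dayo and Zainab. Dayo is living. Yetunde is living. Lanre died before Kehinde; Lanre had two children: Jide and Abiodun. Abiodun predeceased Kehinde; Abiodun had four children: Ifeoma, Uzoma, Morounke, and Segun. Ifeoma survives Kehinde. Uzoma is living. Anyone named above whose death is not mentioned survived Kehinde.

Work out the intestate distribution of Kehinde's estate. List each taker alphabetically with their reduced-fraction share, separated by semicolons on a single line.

There is no surviving spouse, so the entire estate passes to Kehinde's descendants per capita at each generation.
At generation 1 (Chukwudi, Ebele, Yetunde, Lanre) there are 4 shares of (1)/4 = 1/4 each.
Living: Yetunde — each takes 1/4.
Deceased: Chukwudi, Ebele, and Lanre. Their combined 3/4 is pooled and carried to generation 2.
At generation 2 (Temitope, Chidinma, Ngozi, Dayo, Zainab, Jide, Abiodun) there are 7 shares of (3/4)/7 = 3/28 each.
Living: Chidinma, Ngozi, Dayo, Zainab, and Jide — each takes 3/28.
Deceased: Temitope and Abiodun. Their combined 3/14 is pooled and carried to generation 3.
At generation 3 (Obafemi, Bankole, Ifeoma, Uzoma, Morounke, Segun) there are 6 shares of (3/14)/6 = 1/28 each.
Living: Obafemi, Bankole, Ifeoma, Uzoma, Morounke, and Segun — each takes 1/28.

Bankole 1/28; Chidinma 3/28; Dayo 3/28; Ifeoma 1/28; Jide 3/28; Morounke 1/28; Ngozi 3/28; Obafemi 1/28; Segun 1/28; Uzoma 1/28; Yetunde 1/4; Zainab 3/28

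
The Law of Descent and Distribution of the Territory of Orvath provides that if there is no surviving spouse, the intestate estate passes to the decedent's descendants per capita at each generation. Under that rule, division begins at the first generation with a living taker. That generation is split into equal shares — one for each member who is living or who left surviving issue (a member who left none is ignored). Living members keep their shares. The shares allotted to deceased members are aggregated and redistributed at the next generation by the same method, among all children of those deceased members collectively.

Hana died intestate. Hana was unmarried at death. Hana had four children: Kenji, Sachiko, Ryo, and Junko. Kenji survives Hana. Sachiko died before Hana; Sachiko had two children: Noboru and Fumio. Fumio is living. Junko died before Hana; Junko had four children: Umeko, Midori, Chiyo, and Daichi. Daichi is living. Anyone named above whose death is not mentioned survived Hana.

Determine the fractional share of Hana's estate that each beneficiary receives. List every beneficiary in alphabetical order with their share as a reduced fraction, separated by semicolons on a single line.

Chiyo 1/12; Daichi 1/12; Fumio 1/12; Kenji 1/4; Midori 1/12; Noboru 1/12; Ryo 1/4; Umeko 1/12

There is no surviving spouse, so the entire estate passes to Hana's descendants per capita at each generation.
At generation 1 (Kenji, Sachiko, Ryo, Junko) there are 4 shares of (1)/4 = 1/4 each.
Living: Kenji and Ryo — each takes 1/4.
Deceased: Sachiko and Junko. Their combined 1/2 is pooled and carried to generation 2.
At generation 2 (Noboru, Fumio, Umeko, Midori, Chiyo, Daichi) there are 6 shares of (1/2)/6 = 1/12 each.
Living: Noboru, Fumio, Umeko, Midori, Chiyo, and Daichi — each takes 1/12.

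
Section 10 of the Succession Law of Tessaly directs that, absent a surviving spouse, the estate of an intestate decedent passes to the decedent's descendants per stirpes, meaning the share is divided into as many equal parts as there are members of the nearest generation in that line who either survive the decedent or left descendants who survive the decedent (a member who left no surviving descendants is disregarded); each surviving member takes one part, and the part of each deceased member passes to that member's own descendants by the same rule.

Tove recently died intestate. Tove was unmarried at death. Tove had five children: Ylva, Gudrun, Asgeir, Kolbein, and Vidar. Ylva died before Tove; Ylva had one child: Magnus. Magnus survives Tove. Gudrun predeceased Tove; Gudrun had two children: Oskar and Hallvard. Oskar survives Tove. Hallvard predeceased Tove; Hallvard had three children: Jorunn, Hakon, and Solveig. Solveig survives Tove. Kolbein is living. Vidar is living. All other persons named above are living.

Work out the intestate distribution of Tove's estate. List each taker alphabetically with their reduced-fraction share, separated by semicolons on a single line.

There is no surviving spouse, so the entire estate passes to Tove's descendants per stirpes.
The estate is divided into 5 equal shares of 1/5 among Ylva, Gudrun, Asgeir, Kolbein, Vidar.
Ylva predeceased; the 1/5 allotted to Ylva's branch passes to Ylva's issue by representation.
Magnus is the sole taker at this level and receives the full 1/5.
Gudrun predeceased; the 1/5 allotted to Gudrun's branch passes to Gudrun's issue by representation.
The 1/5 is divided into 2 equal shares of 1/10 among Oskar, Hallvard.
Oskar is living and takes 1/10.
Hallvard predeceased; the 1/10 allotted to Hallvard's branch passes to Hallvard's issue by representation.
The 1/10 is divided into 3 equal shares of 1/30 among Jorunn, Hakon, Solveig.
Jorunn is living and takes 1/30.
Hakon is living and takes 1/30.
Solveig is living and takes 1/30.
Asgeir is living and takes 1/5.
Kolbein is living and takes 1/5.
Vidar is living and takes 1/5.

Asgeir 1/5; Hakon 1/30; Jorunn 1/30; Kolbein 1/5; Magnus 1/5; Oskar 1/10; Solveig 1/30; Vidar 1/5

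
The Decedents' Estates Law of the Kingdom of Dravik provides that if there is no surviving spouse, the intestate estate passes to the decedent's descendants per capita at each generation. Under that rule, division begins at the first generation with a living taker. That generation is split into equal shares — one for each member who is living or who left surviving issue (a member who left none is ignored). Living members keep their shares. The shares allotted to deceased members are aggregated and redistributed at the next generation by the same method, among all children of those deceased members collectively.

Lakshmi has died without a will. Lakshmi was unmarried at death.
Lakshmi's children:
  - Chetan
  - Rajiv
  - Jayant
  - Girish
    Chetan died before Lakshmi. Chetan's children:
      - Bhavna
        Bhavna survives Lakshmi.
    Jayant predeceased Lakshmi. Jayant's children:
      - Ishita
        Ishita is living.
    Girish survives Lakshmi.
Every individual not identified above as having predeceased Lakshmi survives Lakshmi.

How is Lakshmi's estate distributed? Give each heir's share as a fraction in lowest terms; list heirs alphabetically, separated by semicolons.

Bhavna 1/4; Girish 1/4; Ishita 1/4; Rajiv 1/4

There is no surviving spouse, so the entire estate passes to Lakshmi's descendants per capita at each generation.
At generation 1 (Chetan, Rajiv, Jayant, Girish) there are 4 shares of (1)/4 = 1/4 each.
Living: Rajiv and Girish — each takes 1/4.
Deceased: Chetan and Jayant. Their combined 1/2 is pooled and carried to generation 2.
At generation 2 (Bhavna, Ishita) there are 2 shares of (1/2)/2 = 1/4 each.
Living: Bhavna and Ishita — each takes 1/4.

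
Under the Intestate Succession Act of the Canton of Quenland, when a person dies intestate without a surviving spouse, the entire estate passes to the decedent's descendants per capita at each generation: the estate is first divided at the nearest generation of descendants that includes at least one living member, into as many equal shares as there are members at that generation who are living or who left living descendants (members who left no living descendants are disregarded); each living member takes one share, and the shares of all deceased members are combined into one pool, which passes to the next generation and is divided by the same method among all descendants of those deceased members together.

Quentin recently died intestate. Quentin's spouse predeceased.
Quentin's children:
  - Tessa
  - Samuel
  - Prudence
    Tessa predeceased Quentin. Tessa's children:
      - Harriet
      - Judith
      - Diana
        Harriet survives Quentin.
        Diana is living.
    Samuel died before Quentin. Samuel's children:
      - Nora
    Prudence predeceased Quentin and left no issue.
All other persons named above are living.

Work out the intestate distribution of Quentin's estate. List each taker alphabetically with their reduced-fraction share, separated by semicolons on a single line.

There is no surviving spouse, so the entire estate passes to Quentin's descendants per capita at each generation.
No one at generation 1 (Tessa, Samuel) is living; moving to the next generation.
At generation 2 (Harriet, Judith, Diana, Nora) there are 4 shares of (1)/4 = 1/4 each.
Living: Harriet, Judith, Diana, and Nora — each takes 1/4.

Diana 1/4; Harriet 1/4; Judith 1/4; Nora 1/4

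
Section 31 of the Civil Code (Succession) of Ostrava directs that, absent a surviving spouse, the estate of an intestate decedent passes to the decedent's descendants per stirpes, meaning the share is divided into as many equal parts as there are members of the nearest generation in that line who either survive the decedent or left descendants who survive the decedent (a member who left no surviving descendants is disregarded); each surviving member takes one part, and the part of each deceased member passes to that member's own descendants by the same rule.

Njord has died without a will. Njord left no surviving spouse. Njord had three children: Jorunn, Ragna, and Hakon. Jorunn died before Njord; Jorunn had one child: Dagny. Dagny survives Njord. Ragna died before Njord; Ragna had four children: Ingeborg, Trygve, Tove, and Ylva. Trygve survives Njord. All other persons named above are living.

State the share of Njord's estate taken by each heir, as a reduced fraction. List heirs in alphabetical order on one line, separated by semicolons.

Dagny 1/3; Hakon 1/3; Ingeborg 1/12; Tove 1/12; Trygve 1/12; Ylva 1/12

There is no surviving spouse, so the entire estate passes to Njord's descendants per stirpes.
The estate is divided into 3 equal shares of 1/3 among Jorunn, Ragna, Hakon.
Jorunn predeceased; the 1/3 allotted to Jorunn's branch passes to Jorunn's issue by representation.
Dagny is the sole taker at this level and receives the full 1/3.
Ragna predeceased; the 1/3 allotted to Ragna's branch passes to Ragna's issue by representation.
The 1/3 is divided into 4 equal shares of 1/12 among Ingeborg, Trygve, Tove, Ylva.
Ingeborg is living and takes 1/12.
Trygve is living and takes 1/12.
Tove is living and takes 1/12.
Ylva is living and takes 1/12.
Hakon is living and takes 1/3.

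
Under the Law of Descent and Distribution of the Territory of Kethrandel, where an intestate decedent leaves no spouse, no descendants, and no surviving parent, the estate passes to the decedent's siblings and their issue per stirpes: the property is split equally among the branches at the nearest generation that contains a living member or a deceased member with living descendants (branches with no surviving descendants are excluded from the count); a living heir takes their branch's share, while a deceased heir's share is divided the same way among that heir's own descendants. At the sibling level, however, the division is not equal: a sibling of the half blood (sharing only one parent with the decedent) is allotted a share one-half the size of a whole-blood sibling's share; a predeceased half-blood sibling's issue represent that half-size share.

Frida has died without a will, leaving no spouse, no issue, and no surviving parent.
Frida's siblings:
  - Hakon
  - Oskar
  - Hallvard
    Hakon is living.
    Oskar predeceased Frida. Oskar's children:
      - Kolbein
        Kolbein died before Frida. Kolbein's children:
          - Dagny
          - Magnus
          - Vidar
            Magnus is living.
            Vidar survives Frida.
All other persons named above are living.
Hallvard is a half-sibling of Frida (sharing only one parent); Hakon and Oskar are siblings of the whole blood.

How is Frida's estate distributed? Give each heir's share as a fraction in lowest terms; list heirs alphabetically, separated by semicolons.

Dagny 2/15; Hakon 2/5; Hallvard 1/5; Magnus 2/15; Vidar 2/15

No spouse, descendants, or parent survives, so the estate passes to Frida's siblings per stirpes.
Half-blood siblings count for one-half the weight of whole-blood siblings at the initial division.
Dividing 1 in proportion to weights (total weight 5/2): Hakon (weight 1) → 2/5; Oskar (weight 1) → 2/5; Hallvard (weight 1/2) → 1/5.
Hakon is living and takes 2/5.
Oskar predeceased; the 2/5 allotted to Oskar's branch passes to Oskar's issue by representation.
Kolbein's line is the sole branch at this level, so the full 2/5 passes to Kolbein's issue by representation.
The 2/5 is divided into 3 equal shares of 2/15 among Dagny, Magnus, Vidar.
Dagny is living and takes 2/15.
Magnus is living and takes 2/15.
Vidar is living and takes 2/15.
Hallvard is living and takes 1/5.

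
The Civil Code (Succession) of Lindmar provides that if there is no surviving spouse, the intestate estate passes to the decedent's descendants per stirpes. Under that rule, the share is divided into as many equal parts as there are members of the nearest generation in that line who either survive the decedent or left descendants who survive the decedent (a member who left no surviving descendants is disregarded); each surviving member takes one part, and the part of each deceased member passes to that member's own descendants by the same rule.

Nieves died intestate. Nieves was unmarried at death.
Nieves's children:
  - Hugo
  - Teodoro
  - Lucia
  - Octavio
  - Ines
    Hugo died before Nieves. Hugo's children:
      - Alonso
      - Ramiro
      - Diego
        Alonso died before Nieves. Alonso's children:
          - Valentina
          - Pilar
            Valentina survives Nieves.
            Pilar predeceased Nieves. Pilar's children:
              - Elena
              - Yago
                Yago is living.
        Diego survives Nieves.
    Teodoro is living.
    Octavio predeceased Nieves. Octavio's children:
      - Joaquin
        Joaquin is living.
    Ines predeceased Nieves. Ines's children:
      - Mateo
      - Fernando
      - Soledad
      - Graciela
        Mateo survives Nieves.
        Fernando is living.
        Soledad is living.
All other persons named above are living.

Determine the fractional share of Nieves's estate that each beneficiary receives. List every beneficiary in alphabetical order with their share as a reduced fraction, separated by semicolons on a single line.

Diego 1/15; Elena 1/60; Fernando 1/20; Graciela 1/20; Joaquin 1/5; Lucia 1/5; Mateo 1/20; Ramiro 1/15; Soledad 1/20; Teodoro 1/5; Valentina 1/30; Yago 1/60

There is no surviving spouse, so the entire estate passes to Nieves's descendants per stirpes.
The estate is divided into 5 equal shares of 1/5 among Hugo, Teodoro, Lucia, Octavio, Ines.
Hugo predeceased; the 1/5 allotted to Hugo's branch passes to Hugo's issue by representation.
The 1/5 is divided into 3 equal shares of 1/15 among Alonso, Ramiro, Diego.
Alonso predeceased; the 1/15 allotted to Alonso's branch passes to Alonso's issue by representation.
The 1/15 is divided into 2 equal shares of 1/30 among Valentina, Pilar.
Valentina is living and takes 1/30.
Pilar predeceased; the 1/30 allotted to Pilar's branch passes to Pilar's issue by representation.
The 1/30 is divided into 2 equal shares of 1/60 among Elena, Yago.
Elena is living and takes 1/60.
Yago is living and takes 1/60.
Ramiro is living and takes 1/15.
Diego is living and takes 1/15.
Teodoro is living and takes 1/5.
Lucia is living and takes 1/5.
Octavio predeceased; the 1/5 allotted to Octavio's branch passes to Octavio's issue by representation.
Joaquin is the sole taker at this level and receives the full 1/5.
Ines predeceased; the 1/5 allotted to Ines's branch passes to Ines's issue by representation.
The 1/5 is divided into 4 equal shares of 1/20 among Mateo, Fernando, Soledad, Graciela.
Mateo is living and takes 1/20.
Fernando is living and takes 1/20.
Soledad is living and takes 1/20.
Graciela is living and takes 1/20.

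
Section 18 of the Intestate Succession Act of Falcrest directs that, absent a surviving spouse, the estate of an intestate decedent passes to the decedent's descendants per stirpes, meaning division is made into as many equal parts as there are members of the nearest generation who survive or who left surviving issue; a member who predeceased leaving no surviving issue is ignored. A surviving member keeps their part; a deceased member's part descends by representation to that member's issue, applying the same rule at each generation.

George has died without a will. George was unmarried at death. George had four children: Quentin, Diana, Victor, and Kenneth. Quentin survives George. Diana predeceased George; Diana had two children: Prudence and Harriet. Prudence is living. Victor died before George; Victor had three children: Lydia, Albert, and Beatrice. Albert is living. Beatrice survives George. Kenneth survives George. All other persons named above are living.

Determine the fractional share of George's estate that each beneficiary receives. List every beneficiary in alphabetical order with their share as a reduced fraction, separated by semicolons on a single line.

Albert 1/12; Beatrice 1/12; Harriet 1/8; Kenneth 1/4; Lydia 1/12; Prudence 1/8; Quentin 1/4

There is no surviving spouse, so the entire estate passes to George's descendants per stirpes.
The estate is divided into 4 equal shares of 1/4 among Quentin, Diana, Victor, Kenneth.
Quentin is living and takes 1/4.
Diana predeceased; the 1/4 allotted to Diana's branch passes to Diana's issue by representation.
The 1/4 is divided into 2 equal shares of 1/8 among Prudence, Harriet.
Prudence is living and takes 1/8.
Harriet is living and takes 1/8.
Victor predeceased; the 1/4 allotted to Victor's branch passes to Victor's issue by representation.
The 1/4 is divided into 3 equal shares of 1/12 among Lydia, Albert, Beatrice.
Lydia is living and takes 1/12.
Albert is living and takes 1/12.
Beatrice is living and takes 1/12.
Kenneth is living and takes 1/4.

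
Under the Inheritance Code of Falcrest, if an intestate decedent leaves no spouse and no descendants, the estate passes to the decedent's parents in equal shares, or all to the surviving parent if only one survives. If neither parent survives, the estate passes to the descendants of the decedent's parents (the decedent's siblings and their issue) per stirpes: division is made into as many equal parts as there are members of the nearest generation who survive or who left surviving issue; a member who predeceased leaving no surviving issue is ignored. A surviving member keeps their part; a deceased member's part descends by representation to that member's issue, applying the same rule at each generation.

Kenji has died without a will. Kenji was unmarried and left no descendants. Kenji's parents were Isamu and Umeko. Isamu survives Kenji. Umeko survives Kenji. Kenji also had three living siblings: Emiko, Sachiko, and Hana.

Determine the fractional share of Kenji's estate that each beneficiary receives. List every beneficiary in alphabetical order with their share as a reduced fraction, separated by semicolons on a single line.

Isamu 1/2; Umeko 1/2

Both parents survive, so Isamu and Umeko each take 1/2. The siblings take nothing because a surviving parent has priority.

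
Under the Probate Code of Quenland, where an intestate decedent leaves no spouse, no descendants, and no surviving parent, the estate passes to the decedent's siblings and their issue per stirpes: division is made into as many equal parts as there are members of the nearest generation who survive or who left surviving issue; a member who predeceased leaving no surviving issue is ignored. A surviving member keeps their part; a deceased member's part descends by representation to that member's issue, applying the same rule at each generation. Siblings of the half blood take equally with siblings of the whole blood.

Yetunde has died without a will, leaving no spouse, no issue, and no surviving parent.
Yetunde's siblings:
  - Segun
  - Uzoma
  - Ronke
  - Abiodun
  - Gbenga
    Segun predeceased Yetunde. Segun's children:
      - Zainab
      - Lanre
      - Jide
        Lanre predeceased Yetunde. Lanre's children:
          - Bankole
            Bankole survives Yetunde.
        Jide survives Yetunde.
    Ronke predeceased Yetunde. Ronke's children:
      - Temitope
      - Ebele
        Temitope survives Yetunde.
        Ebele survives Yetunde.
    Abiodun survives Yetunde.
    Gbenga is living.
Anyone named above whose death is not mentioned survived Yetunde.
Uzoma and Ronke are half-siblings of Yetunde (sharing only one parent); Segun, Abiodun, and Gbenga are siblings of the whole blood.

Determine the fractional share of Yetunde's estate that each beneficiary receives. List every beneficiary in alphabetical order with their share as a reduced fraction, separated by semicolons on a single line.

Abiodun 1/5; Bankole 1/15; Ebele 1/10; Gbenga 1/5; Jide 1/15; Temitope 1/10; Uzoma 1/5; Zainab 1/15

No spouse, descendants, or parent survives, so the estate passes to Yetunde's siblings per stirpes.
Half-blood and whole-blood siblings take equally under the stated rule.
The estate is divided into 5 equal shares of 1/5 among Segun, Uzoma, Ronke, Abiodun, Gbenga.
Segun predeceased; the 1/5 allotted to Segun's branch passes to Segun's issue by representation.
The 1/5 is divided into 3 equal shares of 1/15 among Zainab, Lanre, Jide.
Zainab is living and takes 1/15.
Lanre predeceased; the 1/15 allotted to Lanre's branch passes to Lanre's issue by representation.
Bankole is the sole taker at this level and receives the full 1/15.
Jide is living and takes 1/15.
Uzoma is living and takes 1/5.
Ronke predeceased; the 1/5 allotted to Ronke's branch passes to Ronke's issue by representation.
The 1/5 is divided into 2 equal shares of 1/10 among Temitope, Ebele.
Temitope is living and takes 1/10.
Ebele is living and takes 1/10.
Abiodun is living and takes 1/5.
Gbenga is living and takes 1/5.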